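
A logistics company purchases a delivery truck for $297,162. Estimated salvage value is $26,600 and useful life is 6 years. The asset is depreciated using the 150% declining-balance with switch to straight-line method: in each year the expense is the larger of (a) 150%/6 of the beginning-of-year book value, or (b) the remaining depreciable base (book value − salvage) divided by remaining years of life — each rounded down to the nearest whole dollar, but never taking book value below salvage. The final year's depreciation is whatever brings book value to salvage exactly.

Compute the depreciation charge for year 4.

Depreciable base = $297,162 − $26,600 = $270,562.
Year 1: DB = ⌊$297,162 × 150%/6⌋ = $74,290; SL = ⌊$270,562/6⌋ = $45,093 → take DB $74,290. Book value $222,872.
Year 2: DB = ⌊$222,872 × 150%/6⌋ = $55,718; SL = ⌊$196,272/5⌋ = $39,254 → take DB $55,718. Book value $167,154.
Year 3: DB = ⌊$167,154 × 150%/6⌋ = $41,788; SL = ⌊$140,554/4⌋ = $35,138 → take DB $41,788. Book value $125,366.
Year 4: DB = ⌊$125,366 × 150%/6⌋ = $31,341; SL = ⌊$98,766/3⌋ = $32,922 → take SL $32,922. Book value $92,444.

$32,922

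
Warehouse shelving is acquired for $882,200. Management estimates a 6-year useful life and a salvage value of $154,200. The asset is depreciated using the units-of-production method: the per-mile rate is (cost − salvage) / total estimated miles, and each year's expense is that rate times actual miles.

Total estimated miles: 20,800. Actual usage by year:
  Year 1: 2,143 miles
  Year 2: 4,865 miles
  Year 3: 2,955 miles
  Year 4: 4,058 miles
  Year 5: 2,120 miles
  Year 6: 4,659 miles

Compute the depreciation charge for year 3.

$103,425

Depreciable base = $882,200 − $154,200 = $728,000.
Rate = $728,000 / 20,800 miles = $35 per mile.
Year 1: 2,143 × $35 = $75,005. Book value $807,195.
Year 2: 4,865 × $35 = $170,275. Book value $636,920.
Year 3: 2,955 × $35 = $103,425. Book value $533,495.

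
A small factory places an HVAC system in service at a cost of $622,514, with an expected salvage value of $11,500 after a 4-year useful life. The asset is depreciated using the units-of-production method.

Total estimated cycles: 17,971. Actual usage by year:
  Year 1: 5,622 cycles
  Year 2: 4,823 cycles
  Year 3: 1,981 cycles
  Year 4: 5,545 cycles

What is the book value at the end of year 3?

$200,030

Depreciable base = $622,514 − $11,500 = $611,014.
Rate = $611,014 / 17,971 cycles = $34 per cycle.
Year 1: 5,622 × $34 = $191,148. Book value $431,366.
Year 2: 4,823 × $34 = $163,982. Book value $267,384.
Year 3: 1,981 × $34 = $67,354. Book value $200,030.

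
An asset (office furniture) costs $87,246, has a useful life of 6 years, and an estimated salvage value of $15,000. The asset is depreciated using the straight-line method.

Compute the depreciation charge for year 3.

Depreciable base = $87,246 − $15,000 = $72,246.
Annual expense = $72,246 / 6 = $12,041.

$12,041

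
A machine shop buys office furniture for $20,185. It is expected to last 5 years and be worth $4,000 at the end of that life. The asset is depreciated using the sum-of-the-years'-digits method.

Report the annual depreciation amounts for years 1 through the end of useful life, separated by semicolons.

$5,395; $4,316; $3,237; $2,158; $1,079

Depreciable base = $20,185 − $4,000 = $16,185.
Sum of the years' digits = 5+4+3+2+1 = 15.
Year 1: $16,185 × 5/15 = $5,395. Book value $14,790.
Year 2: $16,185 × 4/15 = $4,316. Book value $10,474.
Year 3: $16,185 × 3/15 = $3,237. Book value $7,237.
Year 4: $16,185 × 2/15 = $2,158. Book value $5,079.
Year 5: $16,185 × 1/15 = $1,079. Book value $4,000.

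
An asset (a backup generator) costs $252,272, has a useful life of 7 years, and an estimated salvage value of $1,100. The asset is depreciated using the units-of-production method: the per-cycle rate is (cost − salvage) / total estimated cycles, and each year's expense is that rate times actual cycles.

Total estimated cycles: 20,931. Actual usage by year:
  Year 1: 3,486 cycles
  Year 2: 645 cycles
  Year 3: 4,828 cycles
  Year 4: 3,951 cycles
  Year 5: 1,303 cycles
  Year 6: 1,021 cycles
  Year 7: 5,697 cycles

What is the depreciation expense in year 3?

$57,936

Depreciable base = $252,272 − $1,100 = $251,172.
Rate = $251,172 / 20,931 cycles = $12 per cycle.
Year 1: 3,486 × $12 = $41,832. Book value $210,440.
Year 2: 645 × $12 = $7,740. Book value $202,700.
Year 3: 4,828 × $12 = $57,936. Book value $144,764.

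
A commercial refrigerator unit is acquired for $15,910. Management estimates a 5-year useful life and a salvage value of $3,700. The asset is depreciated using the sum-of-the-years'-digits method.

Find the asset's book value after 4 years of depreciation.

Depreciable base = $15,910 − $3,700 = $12,210.
Sum of the years' digits = 5+4+3+2+1 = 15.
Year 1: $12,210 × 5/15 = $4,070. Book value $11,840.
Year 2: $12,210 × 4/15 = $3,256. Book value $8,584.
Year 3: $12,210 × 3/15 = $2,442. Book value $6,142.
Year 4: $12,210 × 2/15 = $1,628. Book value $4,514.

$4,514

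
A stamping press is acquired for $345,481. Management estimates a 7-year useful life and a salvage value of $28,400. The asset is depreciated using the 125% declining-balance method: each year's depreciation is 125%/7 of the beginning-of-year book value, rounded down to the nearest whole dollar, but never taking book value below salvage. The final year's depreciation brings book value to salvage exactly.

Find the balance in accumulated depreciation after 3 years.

Depreciable base = $345,481 − $28,400 = $317,081.
Year 1: ⌊$345,481 × 125%/7⌋ = $61,693. Book value $283,788.
Year 2: ⌊$283,788 × 125%/7⌋ = $50,676. Book value $233,112.
Year 3: ⌊$233,112 × 125%/7⌋ = $41,627. Book value $191,485.
Accumulated through year 3 = $345,481 − $191,485 = $153,996.

$153,996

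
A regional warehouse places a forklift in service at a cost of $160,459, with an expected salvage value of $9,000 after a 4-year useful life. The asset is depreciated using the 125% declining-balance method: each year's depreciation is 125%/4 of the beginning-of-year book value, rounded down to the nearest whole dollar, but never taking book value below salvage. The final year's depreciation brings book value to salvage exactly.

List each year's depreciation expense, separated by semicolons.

Depreciable base = $160,459 − $9,000 = $151,459.
Year 1: ⌊$160,459 × 125%/4⌋ = $50,143. Book value $110,316.
Year 2: ⌊$110,316 × 125%/4⌋ = $34,473. Book value $75,843.
Year 3: ⌊$75,843 × 125%/4⌋ = $23,700. Book value $52,143.
Year 4 (final): $52,143 − $9,000 = $43,143. Book value $9,000.

$50,143; $34,473; $23,700; $43,143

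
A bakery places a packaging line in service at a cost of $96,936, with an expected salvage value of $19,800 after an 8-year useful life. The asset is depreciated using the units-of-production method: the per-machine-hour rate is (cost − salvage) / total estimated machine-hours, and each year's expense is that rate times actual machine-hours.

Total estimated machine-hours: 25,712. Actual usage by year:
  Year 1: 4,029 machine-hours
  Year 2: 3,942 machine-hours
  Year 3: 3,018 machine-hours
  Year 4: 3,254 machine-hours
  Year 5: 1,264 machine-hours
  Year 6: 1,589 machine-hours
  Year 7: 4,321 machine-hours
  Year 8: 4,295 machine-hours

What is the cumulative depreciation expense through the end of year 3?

Depreciable base = $96,936 − $19,800 = $77,136.
Rate = $77,136 / 25,712 machine-hours = $3 per machine-hour.
Year 1: 4,029 × $3 = $12,087. Book value $84,849.
Year 2: 3,942 × $3 = $11,826. Book value $73,023.
Year 3: 3,018 × $3 = $9,054. Book value $63,969.
Accumulated through year 3 = $96,936 − $63,969 = $32,967.

$32,967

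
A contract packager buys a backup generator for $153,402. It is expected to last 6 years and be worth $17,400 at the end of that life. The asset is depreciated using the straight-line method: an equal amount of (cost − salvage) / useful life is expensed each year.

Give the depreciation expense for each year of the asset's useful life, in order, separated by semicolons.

$22,667; $22,667; $22,667; $22,667; $22,667; $22,667

Depreciable base = $153,402 − $17,400 = $136,002.
Annual expense = $136,002 / 6 = $22,667.
End of year 1: book value $130,735.
End of year 2: book value $108,068.
End of year 3: book value $85,401.
End of year 4: book value $62,734.
End of year 5: book value $40,067.
End of year 6: book value $17,400.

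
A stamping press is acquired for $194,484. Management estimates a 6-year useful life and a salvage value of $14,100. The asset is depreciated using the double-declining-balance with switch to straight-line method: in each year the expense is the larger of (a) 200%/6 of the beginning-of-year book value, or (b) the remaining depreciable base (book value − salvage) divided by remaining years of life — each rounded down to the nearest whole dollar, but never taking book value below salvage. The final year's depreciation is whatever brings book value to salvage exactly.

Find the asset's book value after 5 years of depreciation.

$25,612

Depreciable base = $194,484 − $14,100 = $180,384.
Year 1: DB = ⌊$194,484 × 200%/6⌋ = $64,828; SL = ⌊$180,384/6⌋ = $30,064 → take DB $64,828. Book value $129,656.
Year 2: DB = ⌊$129,656 × 200%/6⌋ = $43,218; SL = ⌊$115,556/5⌋ = $23,111 → take DB $43,218. Book value $86,438.
Year 3: DB = ⌊$86,438 × 200%/6⌋ = $28,812; SL = ⌊$72,338/4⌋ = $18,084 → take DB $28,812. Book value $57,626.
Year 4: DB = ⌊$57,626 × 200%/6⌋ = $19,208; SL = ⌊$43,526/3⌋ = $14,508 → take DB $19,208. Book value $38,418.
Year 5: DB = ⌊$38,418 × 200%/6⌋ = $12,806; SL = ⌊$24,318/2⌋ = $12,159 → take DB $12,806. Book value $25,612.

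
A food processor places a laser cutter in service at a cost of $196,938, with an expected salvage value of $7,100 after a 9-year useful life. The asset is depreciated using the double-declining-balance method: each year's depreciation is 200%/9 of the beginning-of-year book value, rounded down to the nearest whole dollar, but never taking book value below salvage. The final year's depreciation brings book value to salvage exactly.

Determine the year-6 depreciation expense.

Depreciable base = $196,938 − $7,100 = $189,838.
Year 1: ⌊$196,938 × 200%/9⌋ = $43,764. Book value $153,174.
Year 2: ⌊$153,174 × 200%/9⌋ = $34,038. Book value $119,136.
Year 3: ⌊$119,136 × 200%/9⌋ = $26,474. Book value $92,662.
Year 4: ⌊$92,662 × 200%/9⌋ = $20,591. Book value $72,071.
Year 5: ⌊$72,071 × 200%/9⌋ = $16,015. Book value $56,056.
Year 6: ⌊$56,056 × 200%/9⌋ = $12,456. Book value $43,600.

$12,456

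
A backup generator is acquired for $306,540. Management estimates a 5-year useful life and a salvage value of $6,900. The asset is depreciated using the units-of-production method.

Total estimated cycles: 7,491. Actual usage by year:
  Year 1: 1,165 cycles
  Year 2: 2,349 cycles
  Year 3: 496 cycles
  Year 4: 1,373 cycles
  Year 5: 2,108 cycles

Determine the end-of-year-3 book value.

$146,140

Depreciable base = $306,540 − $6,900 = $299,640.
Rate = $299,640 / 7,491 cycles = $40 per cycle.
Year 1: 1,165 × $40 = $46,600. Book value $259,940.
Year 2: 2,349 × $40 = $93,960. Book value $165,980.
Year 3: 496 × $40 = $19,840. Book value $146,140.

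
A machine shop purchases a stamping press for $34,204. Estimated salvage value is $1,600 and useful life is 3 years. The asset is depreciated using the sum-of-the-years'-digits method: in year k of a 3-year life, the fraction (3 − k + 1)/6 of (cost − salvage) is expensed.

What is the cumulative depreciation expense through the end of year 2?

Depreciable base = $34,204 − $1,600 = $32,604.
Sum of the years' digits = 3+2+1 = 6.
Year 1: $32,604 × 3/6 = $16,302. Book value $17,902.
Year 2: $32,604 × 2/6 = $10,868. Book value $7,034.
Accumulated through year 2 = $34,204 − $7,034 = $27,170.

$27,170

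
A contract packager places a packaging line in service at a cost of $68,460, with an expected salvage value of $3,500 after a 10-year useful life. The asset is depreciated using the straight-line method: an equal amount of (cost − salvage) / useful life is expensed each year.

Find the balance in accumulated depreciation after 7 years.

$45,472

Depreciable base = $68,460 − $3,500 = $64,960.
Annual expense = $64,960 / 10 = $6,496.
End of year 1: book value $61,964.
End of year 2: book value $55,468.
End of year 3: book value $48,972.
End of year 4: book value $42,476.
End of year 5: book value $35,980.
End of year 6: book value $29,484.
End of year 7: book value $22,988.
Accumulated through year 7 = $68,460 − $22,988 = $45,472.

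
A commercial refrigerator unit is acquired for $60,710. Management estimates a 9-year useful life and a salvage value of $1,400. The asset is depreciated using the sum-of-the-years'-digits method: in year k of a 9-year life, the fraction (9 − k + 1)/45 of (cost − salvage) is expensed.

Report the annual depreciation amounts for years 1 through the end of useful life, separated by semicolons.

Depreciable base = $60,710 − $1,400 = $59,310.
Sum of the years' digits = 9+8+7+6+5+4+3+2+1 = 45.
Year 1: $59,310 × 9/45 = $11,862. Book value $48,848.
Year 2: $59,310 × 8/45 = $10,544. Book value $38,304.
Year 3: $59,310 × 7/45 = $9,226. Book value $29,078.
Year 4: $59,310 × 6/45 = $7,908. Book value $21,170.
Year 5: $59,310 × 5/45 = $6,590. Book value $14,580.
Year 6: $59,310 × 4/45 = $5,272. Book value $9,308.
Year 7: $59,310 × 3/45 = $3,954. Book value $5,354.
Year 8: $59,310 × 2/45 = $2,636. Book value $2,718.
Year 9: $59,310 × 1/45 = $1,318. Book value $1,400.

$11,862; $10,544; $9,226; $7,908; $6,590; $5,272; $3,954; $2,636; $1,318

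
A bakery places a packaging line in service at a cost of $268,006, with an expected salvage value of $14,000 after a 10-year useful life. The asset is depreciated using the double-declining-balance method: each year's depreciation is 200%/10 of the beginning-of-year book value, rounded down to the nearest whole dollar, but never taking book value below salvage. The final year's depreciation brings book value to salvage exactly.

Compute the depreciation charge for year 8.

$11,241

Depreciable base = $268,006 − $14,000 = $254,006.
Year 1: ⌊$268,006 × 200%/10⌋ = $53,601. Book value $214,405.
Year 2: ⌊$214,405 × 200%/10⌋ = $42,881. Book value $171,524.
Year 3: ⌊$171,524 × 200%/10⌋ = $34,304. Book value $137,220.
Year 4: ⌊$137,220 × 200%/10⌋ = $27,444. Book value $109,776.
Year 5: ⌊$109,776 × 200%/10⌋ = $21,955. Book value $87,821.
Year 6: ⌊$87,821 × 200%/10⌋ = $17,564. Book value $70,257.
Year 7: ⌊$70,257 × 200%/10⌋ = $14,051. Book value $56,206.
Year 8: ⌊$56,206 × 200%/10⌋ = $11,241. Book value $44,965.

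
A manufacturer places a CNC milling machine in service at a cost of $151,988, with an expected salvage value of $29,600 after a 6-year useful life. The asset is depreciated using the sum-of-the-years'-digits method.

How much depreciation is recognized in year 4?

$17,484

Depreciable base = $151,988 − $29,600 = $122,388.
Sum of the years' digits = 6+5+4+3+2+1 = 21.
Year 1: $122,388 × 6/21 = $34,968. Book value $117,020.
Year 2: $122,388 × 5/21 = $29,140. Book value $87,880.
Year 3: $122,388 × 4/21 = $23,312. Book value $64,568.
Year 4: $122,388 × 3/21 = $17,484. Book value $47,084.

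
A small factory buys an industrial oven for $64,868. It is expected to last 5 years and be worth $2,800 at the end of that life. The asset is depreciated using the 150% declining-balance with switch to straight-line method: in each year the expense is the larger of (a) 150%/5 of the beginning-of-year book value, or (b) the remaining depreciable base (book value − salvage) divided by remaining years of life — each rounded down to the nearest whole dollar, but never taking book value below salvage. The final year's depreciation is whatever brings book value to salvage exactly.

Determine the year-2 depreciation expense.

$13,622

Depreciable base = $64,868 − $2,800 = $62,068.
Year 1: DB = ⌊$64,868 × 150%/5⌋ = $19,460; SL = ⌊$62,068/5⌋ = $12,413 → take DB $19,460. Book value $45,408.
Year 2: DB = ⌊$45,408 × 150%/5⌋ = $13,622; SL = ⌊$42,608/4⌋ = $10,652 → take DB $13,622. Book value $31,786.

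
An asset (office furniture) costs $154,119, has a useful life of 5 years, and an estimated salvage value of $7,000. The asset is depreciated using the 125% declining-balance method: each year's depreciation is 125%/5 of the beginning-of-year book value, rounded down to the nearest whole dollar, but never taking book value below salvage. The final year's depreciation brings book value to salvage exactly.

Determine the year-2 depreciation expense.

$28,897

Depreciable base = $154,119 − $7,000 = $147,119.
Year 1: ⌊$154,119 × 125%/5⌋ = $38,529. Book value $115,590.
Year 2: ⌊$115,590 × 125%/5⌋ = $28,897. Book value $86,693.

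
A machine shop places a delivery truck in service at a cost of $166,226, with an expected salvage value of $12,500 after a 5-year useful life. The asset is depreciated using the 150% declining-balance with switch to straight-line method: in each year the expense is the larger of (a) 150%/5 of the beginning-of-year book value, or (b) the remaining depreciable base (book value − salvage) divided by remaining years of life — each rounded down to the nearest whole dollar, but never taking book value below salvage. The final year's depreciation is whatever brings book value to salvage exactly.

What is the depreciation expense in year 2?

$34,907

Depreciable base = $166,226 − $12,500 = $153,726.
Year 1: DB = ⌊$166,226 × 150%/5⌋ = $49,867; SL = ⌊$153,726/5⌋ = $30,745 → take DB $49,867. Book value $116,359.
Year 2: DB = ⌊$116,359 × 150%/5⌋ = $34,907; SL = ⌊$103,859/4⌋ = $25,964 → take DB $34,907. Book value $81,452.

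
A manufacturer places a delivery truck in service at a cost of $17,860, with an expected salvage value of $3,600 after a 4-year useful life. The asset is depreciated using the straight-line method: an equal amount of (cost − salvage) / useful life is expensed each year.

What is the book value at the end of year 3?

$7,165

Depreciable base = $17,860 − $3,600 = $14,260.
Annual expense = $14,260 / 4 = $3,565.
End of year 1: book value $14,295.
End of year 2: book value $10,730.
End of year 3: book value $7,165.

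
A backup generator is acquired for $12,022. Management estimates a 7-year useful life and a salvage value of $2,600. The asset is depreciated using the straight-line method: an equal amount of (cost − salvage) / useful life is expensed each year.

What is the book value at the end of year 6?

Depreciable base = $12,022 − $2,600 = $9,422.
Annual expense = $9,422 / 7 = $1,346.
End of year 1: book value $10,676.
End of year 2: book value $9,330.
End of year 3: book value $7,984.
End of year 4: book value $6,638.
End of year 5: book value $5,292.
End of year 6: book value $3,946.

$3,946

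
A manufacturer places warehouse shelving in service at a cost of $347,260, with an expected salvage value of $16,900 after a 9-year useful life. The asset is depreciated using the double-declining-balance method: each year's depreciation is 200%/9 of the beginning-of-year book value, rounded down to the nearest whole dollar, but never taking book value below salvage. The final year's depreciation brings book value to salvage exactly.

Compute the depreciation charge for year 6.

Depreciable base = $347,260 − $16,900 = $330,360.
Year 1: ⌊$347,260 × 200%/9⌋ = $77,168. Book value $270,092.
Year 2: ⌊$270,092 × 200%/9⌋ = $60,020. Book value $210,072.
Year 3: ⌊$210,072 × 200%/9⌋ = $46,682. Book value $163,390.
Year 4: ⌊$163,390 × 200%/9⌋ = $36,308. Book value $127,082.
Year 5: ⌊$127,082 × 200%/9⌋ = $28,240. Book value $98,842.
Year 6: ⌊$98,842 × 200%/9⌋ = $21,964. Book value $76,878.

$21,964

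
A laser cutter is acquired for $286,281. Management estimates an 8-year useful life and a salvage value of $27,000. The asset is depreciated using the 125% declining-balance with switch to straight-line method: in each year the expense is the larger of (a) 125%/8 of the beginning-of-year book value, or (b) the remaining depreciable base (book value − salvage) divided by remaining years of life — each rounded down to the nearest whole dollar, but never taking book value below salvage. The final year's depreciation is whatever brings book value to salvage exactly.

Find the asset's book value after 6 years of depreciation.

Depreciable base = $286,281 − $27,000 = $259,281.
Year 1: DB = ⌊$286,281 × 125%/8⌋ = $44,731; SL = ⌊$259,281/8⌋ = $32,410 → take DB $44,731. Book value $241,550.
Year 2: DB = ⌊$241,550 × 125%/8⌋ = $37,742; SL = ⌊$214,550/7⌋ = $30,650 → take DB $37,742. Book value $203,808.
Year 3: DB = ⌊$203,808 × 125%/8⌋ = $31,845; SL = ⌊$176,808/6⌋ = $29,468 → take DB $31,845. Book value $171,963.
Year 4: DB = ⌊$171,963 × 125%/8⌋ = $26,869; SL = ⌊$144,963/5⌋ = $28,992 → take SL $28,992. Book value $142,971.
Year 5: DB = ⌊$142,971 × 125%/8⌋ = $22,339; SL = ⌊$115,971/4⌋ = $28,992 → take SL $28,992. Book value $113,979.
Year 6: DB = ⌊$113,979 × 125%/8⌋ = $17,809; SL = ⌊$86,979/3⌋ = $28,993 → take SL $28,993. Book value $84,986.

$84,986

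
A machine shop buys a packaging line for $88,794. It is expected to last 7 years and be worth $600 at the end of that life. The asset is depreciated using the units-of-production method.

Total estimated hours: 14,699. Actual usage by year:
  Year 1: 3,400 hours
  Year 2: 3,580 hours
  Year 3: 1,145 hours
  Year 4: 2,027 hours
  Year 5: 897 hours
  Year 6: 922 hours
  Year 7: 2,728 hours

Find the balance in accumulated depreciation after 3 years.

$48,750

Depreciable base = $88,794 − $600 = $88,194.
Rate = $88,194 / 14,699 hours = $6 per hour.
Year 1: 3,400 × $6 = $20,400. Book value $68,394.
Year 2: 3,580 × $6 = $21,480. Book value $46,914.
Year 3: 1,145 × $6 = $6,870. Book value $40,044.
Accumulated through year 3 = $88,794 − $40,044 = $48,750.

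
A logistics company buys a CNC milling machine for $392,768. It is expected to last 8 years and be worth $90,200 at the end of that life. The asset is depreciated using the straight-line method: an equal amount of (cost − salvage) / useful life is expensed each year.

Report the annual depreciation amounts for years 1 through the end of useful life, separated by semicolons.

Depreciable base = $392,768 − $90,200 = $302,568.
Annual expense = $302,568 / 8 = $37,821.
End of year 1: book value $354,947.
End of year 2: book value $317,126.
End of year 3: book value $279,305.
End of year 4: book value $241,484.
End of year 5: book value $203,663.
End of year 6: book value $165,842.
End of year 7: book value $128,021.
End of year 8: book value $90,200.

$37,821; $37,821; $37,821; $37,821; $37,821; $37,821; $37,821; $37,821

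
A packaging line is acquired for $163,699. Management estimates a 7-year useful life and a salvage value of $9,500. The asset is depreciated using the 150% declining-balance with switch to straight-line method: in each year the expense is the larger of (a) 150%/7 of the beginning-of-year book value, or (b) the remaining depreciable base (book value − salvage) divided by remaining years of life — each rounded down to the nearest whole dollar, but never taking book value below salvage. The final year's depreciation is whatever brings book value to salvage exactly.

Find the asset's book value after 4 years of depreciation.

$61,929

Depreciable base = $163,699 − $9,500 = $154,199.
Year 1: DB = ⌊$163,699 × 150%/7⌋ = $35,078; SL = ⌊$154,199/7⌋ = $22,028 → take DB $35,078. Book value $128,621.
Year 2: DB = ⌊$128,621 × 150%/7⌋ = $27,561; SL = ⌊$119,121/6⌋ = $19,853 → take DB $27,561. Book value $101,060.
Year 3: DB = ⌊$101,060 × 150%/7⌋ = $21,655; SL = ⌊$91,560/5⌋ = $18,312 → take DB $21,655. Book value $79,405.
Year 4: DB = ⌊$79,405 × 150%/7⌋ = $17,015; SL = ⌊$69,905/4⌋ = $17,476 → take SL $17,476. Book value $61,929.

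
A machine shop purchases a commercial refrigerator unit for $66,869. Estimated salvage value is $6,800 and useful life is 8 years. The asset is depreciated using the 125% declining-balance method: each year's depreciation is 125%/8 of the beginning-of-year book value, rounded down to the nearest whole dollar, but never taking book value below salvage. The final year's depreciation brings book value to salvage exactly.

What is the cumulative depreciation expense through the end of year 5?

Depreciable base = $66,869 − $6,800 = $60,069.
Year 1: ⌊$66,869 × 125%/8⌋ = $10,448. Book value $56,421.
Year 2: ⌊$56,421 × 125%/8⌋ = $8,815. Book value $47,606.
Year 3: ⌊$47,606 × 125%/8⌋ = $7,438. Book value $40,168.
Year 4: ⌊$40,168 × 125%/8⌋ = $6,276. Book value $33,892.
Year 5: ⌊$33,892 × 125%/8⌋ = $5,295. Book value $28,597.
Accumulated through year 5 = $66,869 − $28,597 = $38,272.

$38,272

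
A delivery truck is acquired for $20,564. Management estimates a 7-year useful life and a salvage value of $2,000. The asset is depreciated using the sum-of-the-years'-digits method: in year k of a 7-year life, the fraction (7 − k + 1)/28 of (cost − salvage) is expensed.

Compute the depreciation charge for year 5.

Depreciable base = $20,564 − $2,000 = $18,564.
Sum of the years' digits = 7+6+5+4+3+2+1 = 28.
Year 1: $18,564 × 7/28 = $4,641. Book value $15,923.
Year 2: $18,564 × 6/28 = $3,978. Book value $11,945.
Year 3: $18,564 × 5/28 = $3,315. Book value $8,630.
Year 4: $18,564 × 4/28 = $2,652. Book value $5,978.
Year 5: $18,564 × 3/28 = $1,989. Book value $3,989.

$1,989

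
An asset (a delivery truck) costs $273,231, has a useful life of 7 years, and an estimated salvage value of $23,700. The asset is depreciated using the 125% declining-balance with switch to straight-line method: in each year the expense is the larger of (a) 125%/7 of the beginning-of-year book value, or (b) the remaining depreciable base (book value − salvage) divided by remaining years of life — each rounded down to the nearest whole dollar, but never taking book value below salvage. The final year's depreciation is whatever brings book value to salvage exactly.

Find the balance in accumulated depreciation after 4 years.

$153,725

Depreciable base = $273,231 − $23,700 = $249,531.
Year 1: DB = ⌊$273,231 × 125%/7⌋ = $48,791; SL = ⌊$249,531/7⌋ = $35,647 → take DB $48,791. Book value $224,440.
Year 2: DB = ⌊$224,440 × 125%/7⌋ = $40,078; SL = ⌊$200,740/6⌋ = $33,456 → take DB $40,078. Book value $184,362.
Year 3: DB = ⌊$184,362 × 125%/7⌋ = $32,921; SL = ⌊$160,662/5⌋ = $32,132 → take DB $32,921. Book value $151,441.
Year 4: DB = ⌊$151,441 × 125%/7⌋ = $27,043; SL = ⌊$127,741/4⌋ = $31,935 → take SL $31,935. Book value $119,506.
Accumulated through year 4 = $273,231 − $119,506 = $153,725.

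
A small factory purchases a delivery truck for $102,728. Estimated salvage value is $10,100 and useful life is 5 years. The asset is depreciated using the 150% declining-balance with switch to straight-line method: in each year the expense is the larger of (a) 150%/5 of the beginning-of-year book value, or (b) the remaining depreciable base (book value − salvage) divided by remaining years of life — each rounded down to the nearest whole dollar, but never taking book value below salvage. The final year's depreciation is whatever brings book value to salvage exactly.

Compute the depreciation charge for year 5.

Depreciable base = $102,728 − $10,100 = $92,628.
Year 1: DB = ⌊$102,728 × 150%/5⌋ = $30,818; SL = ⌊$92,628/5⌋ = $18,525 → take DB $30,818. Book value $71,910.
Year 2: DB = ⌊$71,910 × 150%/5⌋ = $21,573; SL = ⌊$61,810/4⌋ = $15,452 → take DB $21,573. Book value $50,337.
Year 3: DB = ⌊$50,337 × 150%/5⌋ = $15,101; SL = ⌊$40,237/3⌋ = $13,412 → take DB $15,101. Book value $35,236.
Year 4: DB = ⌊$35,236 × 150%/5⌋ = $10,570; SL = ⌊$25,136/2⌋ = $12,568 → take SL $12,568. Book value $22,668.
Year 5 (final): $22,668 − $10,100 = $12,568. Book value $10,100.

$12,568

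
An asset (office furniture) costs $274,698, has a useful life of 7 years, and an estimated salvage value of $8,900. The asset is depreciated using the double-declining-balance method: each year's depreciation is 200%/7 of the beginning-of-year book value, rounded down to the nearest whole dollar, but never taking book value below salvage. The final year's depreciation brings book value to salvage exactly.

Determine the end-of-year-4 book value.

Depreciable base = $274,698 − $8,900 = $265,798.
Year 1: ⌊$274,698 × 200%/7⌋ = $78,485. Book value $196,213.
Year 2: ⌊$196,213 × 200%/7⌋ = $56,060. Book value $140,153.
Year 3: ⌊$140,153 × 200%/7⌋ = $40,043. Book value $100,110.
Year 4: ⌊$100,110 × 200%/7⌋ = $28,602. Book value $71,508.

$71,508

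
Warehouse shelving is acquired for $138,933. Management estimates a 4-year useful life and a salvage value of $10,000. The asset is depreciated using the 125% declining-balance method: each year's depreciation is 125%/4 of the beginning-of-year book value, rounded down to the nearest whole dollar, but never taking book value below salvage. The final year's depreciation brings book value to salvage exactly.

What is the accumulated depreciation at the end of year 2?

Depreciable base = $138,933 − $10,000 = $128,933.
Year 1: ⌊$138,933 × 125%/4⌋ = $43,416. Book value $95,517.
Year 2: ⌊$95,517 × 125%/4⌋ = $29,849. Book value $65,668.
Accumulated through year 2 = $138,933 − $65,668 = $73,265.

$73,265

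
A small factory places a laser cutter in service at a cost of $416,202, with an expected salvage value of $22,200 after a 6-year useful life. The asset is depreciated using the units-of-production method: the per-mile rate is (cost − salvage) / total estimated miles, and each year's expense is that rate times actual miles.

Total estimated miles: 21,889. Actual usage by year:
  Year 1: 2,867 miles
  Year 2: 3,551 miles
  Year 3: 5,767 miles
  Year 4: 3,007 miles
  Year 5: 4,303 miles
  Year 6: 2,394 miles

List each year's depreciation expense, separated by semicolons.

$51,606; $63,918; $103,806; $54,126; $77,454; $43,092

Depreciable base = $416,202 − $22,200 = $394,002.
Rate = $394,002 / 21,889 miles = $18 per mile.
Year 1: 2,867 × $18 = $51,606. Book value $364,596.
Year 2: 3,551 × $18 = $63,918. Book value $300,678.
Year 3: 5,767 × $18 = $103,806. Book value $196,872.
Year 4: 3,007 × $18 = $54,126. Book value $142,746.
Year 5: 4,303 × $18 = $77,454. Book value $65,292.
Year 6: 2,394 × $18 = $43,092. Book value $22,200.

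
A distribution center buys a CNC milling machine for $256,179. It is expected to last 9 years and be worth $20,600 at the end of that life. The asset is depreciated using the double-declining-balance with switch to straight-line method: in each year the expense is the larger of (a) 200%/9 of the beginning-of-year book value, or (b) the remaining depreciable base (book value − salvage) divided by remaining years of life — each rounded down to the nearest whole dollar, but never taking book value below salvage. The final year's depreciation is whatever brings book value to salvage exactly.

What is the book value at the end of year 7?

Depreciable base = $256,179 − $20,600 = $235,579.
Year 1: DB = ⌊$256,179 × 200%/9⌋ = $56,928; SL = ⌊$235,579/9⌋ = $26,175 → take DB $56,928. Book value $199,251.
Year 2: DB = ⌊$199,251 × 200%/9⌋ = $44,278; SL = ⌊$178,651/8⌋ = $22,331 → take DB $44,278. Book value $154,973.
Year 3: DB = ⌊$154,973 × 200%/9⌋ = $34,438; SL = ⌊$134,373/7⌋ = $19,196 → take DB $34,438. Book value $120,535.
Year 4: DB = ⌊$120,535 × 200%/9⌋ = $26,785; SL = ⌊$99,935/6⌋ = $16,655 → take DB $26,785. Book value $93,750.
Year 5: DB = ⌊$93,750 × 200%/9⌋ = $20,833; SL = ⌊$73,150/5⌋ = $14,630 → take DB $20,833. Book value $72,917.
Year 6: DB = ⌊$72,917 × 200%/9⌋ = $16,203; SL = ⌊$52,317/4⌋ = $13,079 → take DB $16,203. Book value $56,714.
Year 7: DB = ⌊$56,714 × 200%/9⌋ = $12,603; SL = ⌊$36,114/3⌋ = $12,038 → take DB $12,603. Book value $44,111.

$44,111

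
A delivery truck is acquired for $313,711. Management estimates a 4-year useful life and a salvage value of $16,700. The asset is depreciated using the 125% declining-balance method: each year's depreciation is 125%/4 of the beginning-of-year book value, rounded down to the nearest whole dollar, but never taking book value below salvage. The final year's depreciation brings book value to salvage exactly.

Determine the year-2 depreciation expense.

Depreciable base = $313,711 − $16,700 = $297,011.
Year 1: ⌊$313,711 × 125%/4⌋ = $98,034. Book value $215,677.
Year 2: ⌊$215,677 × 125%/4⌋ = $67,399. Book value $148,278.

$67,399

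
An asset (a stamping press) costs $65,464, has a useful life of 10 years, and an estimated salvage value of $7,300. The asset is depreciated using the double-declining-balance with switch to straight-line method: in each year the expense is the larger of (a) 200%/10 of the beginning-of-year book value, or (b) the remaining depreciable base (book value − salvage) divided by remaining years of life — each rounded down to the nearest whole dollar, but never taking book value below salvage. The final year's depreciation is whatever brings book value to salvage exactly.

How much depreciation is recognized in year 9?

$2,197

Depreciable base = $65,464 − $7,300 = $58,164.
Year 1: DB = ⌊$65,464 × 200%/10⌋ = $13,092; SL = ⌊$58,164/10⌋ = $5,816 → take DB $13,092. Book value $52,372.
Year 2: DB = ⌊$52,372 × 200%/10⌋ = $10,474; SL = ⌊$45,072/9⌋ = $5,008 → take DB $10,474. Book value $41,898.
Year 3: DB = ⌊$41,898 × 200%/10⌋ = $8,379; SL = ⌊$34,598/8⌋ = $4,324 → take DB $8,379. Book value $33,519.
Year 4: DB = ⌊$33,519 × 200%/10⌋ = $6,703; SL = ⌊$26,219/7⌋ = $3,745 → take DB $6,703. Book value $26,816.
Year 5: DB = ⌊$26,816 × 200%/10⌋ = $5,363; SL = ⌊$19,516/6⌋ = $3,252 → take DB $5,363. Book value $21,453.
Year 6: DB = ⌊$21,453 × 200%/10⌋ = $4,290; SL = ⌊$14,153/5⌋ = $2,830 → take DB $4,290. Book value $17,163.
Year 7: DB = ⌊$17,163 × 200%/10⌋ = $3,432; SL = ⌊$9,863/4⌋ = $2,465 → take DB $3,432. Book value $13,731.
Year 8: DB = ⌊$13,731 × 200%/10⌋ = $2,746; SL = ⌊$6,431/3⌋ = $2,143 → take DB $2,746. Book value $10,985.
Year 9: DB = ⌊$10,985 × 200%/10⌋ = $2,197; SL = ⌊$3,685/2⌋ = $1,842 → take DB $2,197. Book value $8,788.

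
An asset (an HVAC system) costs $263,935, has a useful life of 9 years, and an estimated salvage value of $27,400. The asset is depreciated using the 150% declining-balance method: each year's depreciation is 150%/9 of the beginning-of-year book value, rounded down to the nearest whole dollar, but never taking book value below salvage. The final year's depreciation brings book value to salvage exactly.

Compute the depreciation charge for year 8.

$12,276

Depreciable base = $263,935 − $27,400 = $236,535.
Year 1: ⌊$263,935 × 150%/9⌋ = $43,989. Book value $219,946.
Year 2: ⌊$219,946 × 150%/9⌋ = $36,657. Book value $183,289.
Year 3: ⌊$183,289 × 150%/9⌋ = $30,548. Book value $152,741.
Year 4: ⌊$152,741 × 150%/9⌋ = $25,456. Book value $127,285.
Year 5: ⌊$127,285 × 150%/9⌋ = $21,214. Book value $106,071.
Year 6: ⌊$106,071 × 150%/9⌋ = $17,678. Book value $88,393.
Year 7: ⌊$88,393 × 150%/9⌋ = $14,732. Book value $73,661.
Year 8: ⌊$73,661 × 150%/9⌋ = $12,276. Book value $61,385.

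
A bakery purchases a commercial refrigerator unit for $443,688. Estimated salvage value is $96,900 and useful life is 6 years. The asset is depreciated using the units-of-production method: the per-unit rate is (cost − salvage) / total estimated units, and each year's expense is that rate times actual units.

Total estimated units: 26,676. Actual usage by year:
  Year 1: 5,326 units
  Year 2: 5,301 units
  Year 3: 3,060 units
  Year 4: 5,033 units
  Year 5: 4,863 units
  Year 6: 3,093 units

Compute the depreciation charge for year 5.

$63,219

Depreciable base = $443,688 − $96,900 = $346,788.
Rate = $346,788 / 26,676 units = $13 per unit.
Year 1: 5,326 × $13 = $69,238. Book value $374,450.
Year 2: 5,301 × $13 = $68,913. Book value $305,537.
Year 3: 3,060 × $13 = $39,780. Book value $265,757.
Year 4: 5,033 × $13 = $65,429. Book value $200,328.
Year 5: 4,863 × $13 = $63,219. Book value $137,109.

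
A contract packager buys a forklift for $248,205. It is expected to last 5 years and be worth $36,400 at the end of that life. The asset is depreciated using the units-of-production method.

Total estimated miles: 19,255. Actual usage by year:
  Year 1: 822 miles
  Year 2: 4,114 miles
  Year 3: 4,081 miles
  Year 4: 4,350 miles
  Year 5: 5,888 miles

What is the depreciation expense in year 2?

Depreciable base = $248,205 − $36,400 = $211,805.
Rate = $211,805 / 19,255 miles = $11 per mile.
Year 1: 822 × $11 = $9,042. Book value $239,163.
Year 2: 4,114 × $11 = $45,254. Book value $193,909.

$45,254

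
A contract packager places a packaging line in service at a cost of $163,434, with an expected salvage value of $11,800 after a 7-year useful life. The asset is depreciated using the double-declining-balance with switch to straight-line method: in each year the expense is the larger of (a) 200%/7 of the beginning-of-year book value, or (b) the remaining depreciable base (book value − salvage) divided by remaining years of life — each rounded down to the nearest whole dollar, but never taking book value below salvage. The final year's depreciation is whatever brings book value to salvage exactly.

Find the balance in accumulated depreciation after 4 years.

Depreciable base = $163,434 − $11,800 = $151,634.
Year 1: DB = ⌊$163,434 × 200%/7⌋ = $46,695; SL = ⌊$151,634/7⌋ = $21,662 → take DB $46,695. Book value $116,739.
Year 2: DB = ⌊$116,739 × 200%/7⌋ = $33,354; SL = ⌊$104,939/6⌋ = $17,489 → take DB $33,354. Book value $83,385.
Year 3: DB = ⌊$83,385 × 200%/7⌋ = $23,824; SL = ⌊$71,585/5⌋ = $14,317 → take DB $23,824. Book value $59,561.
Year 4: DB = ⌊$59,561 × 200%/7⌋ = $17,017; SL = ⌊$47,761/4⌋ = $11,940 → take DB $17,017. Book value $42,544.
Accumulated through year 4 = $163,434 − $42,544 = $120,890.

$120,890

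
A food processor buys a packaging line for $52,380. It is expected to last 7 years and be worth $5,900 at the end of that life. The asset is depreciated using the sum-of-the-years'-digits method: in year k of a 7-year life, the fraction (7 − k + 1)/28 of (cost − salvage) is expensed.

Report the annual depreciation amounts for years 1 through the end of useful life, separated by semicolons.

Depreciable base = $52,380 − $5,900 = $46,480.
Sum of the years' digits = 7+6+5+4+3+2+1 = 28.
Year 1: $46,480 × 7/28 = $11,620. Book value $40,760.
Year 2: $46,480 × 6/28 = $9,960. Book value $30,800.
Year 3: $46,480 × 5/28 = $8,300. Book value $22,500.
Year 4: $46,480 × 4/28 = $6,640. Book value $15,860.
Year 5: $46,480 × 3/28 = $4,980. Book value $10,880.
Year 6: $46,480 × 2/28 = $3,320. Book value $7,560.
Year 7: $46,480 × 1/28 = $1,660. Book value $5,900.

$11,620; $9,960; $8,300; $6,640; $4,980; $3,320; $1,660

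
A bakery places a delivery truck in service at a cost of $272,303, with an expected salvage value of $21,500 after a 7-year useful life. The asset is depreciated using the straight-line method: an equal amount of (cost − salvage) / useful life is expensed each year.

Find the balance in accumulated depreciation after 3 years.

$107,487

Depreciable base = $272,303 − $21,500 = $250,803.
Annual expense = $250,803 / 7 = $35,829.
End of year 1: book value $236,474.
End of year 2: book value $200,645.
End of year 3: book value $164,816.
Accumulated through year 3 = $272,303 − $164,816 = $107,487.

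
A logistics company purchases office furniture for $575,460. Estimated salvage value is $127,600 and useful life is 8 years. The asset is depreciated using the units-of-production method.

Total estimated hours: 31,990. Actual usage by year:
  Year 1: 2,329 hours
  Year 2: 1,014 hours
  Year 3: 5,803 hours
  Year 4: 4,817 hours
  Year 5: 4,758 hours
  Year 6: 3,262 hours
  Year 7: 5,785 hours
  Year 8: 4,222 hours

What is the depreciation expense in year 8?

$59,108

Depreciable base = $575,460 − $127,600 = $447,860.
Rate = $447,860 / 31,990 hours = $14 per hour.
Year 1: 2,329 × $14 = $32,606. Book value $542,854.
Year 2: 1,014 × $14 = $14,196. Book value $528,658.
Year 3: 5,803 × $14 = $81,242. Book value $447,416.
Year 4: 4,817 × $14 = $67,438. Book value $379,978.
Year 5: 4,758 × $14 = $66,612. Book value $313,366.
Year 6: 3,262 × $14 = $45,668. Book value $267,698.
Year 7: 5,785 × $14 = $80,990. Book value $186,708.
Year 8: 4,222 × $14 = $59,108. Book value $127,600.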